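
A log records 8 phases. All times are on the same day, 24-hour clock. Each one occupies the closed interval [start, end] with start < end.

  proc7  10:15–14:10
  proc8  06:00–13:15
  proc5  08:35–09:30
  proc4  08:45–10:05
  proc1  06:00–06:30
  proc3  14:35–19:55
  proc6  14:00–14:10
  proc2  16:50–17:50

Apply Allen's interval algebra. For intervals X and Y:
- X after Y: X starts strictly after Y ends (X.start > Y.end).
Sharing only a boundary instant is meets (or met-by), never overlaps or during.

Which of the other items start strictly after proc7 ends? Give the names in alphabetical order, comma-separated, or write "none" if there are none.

Target proc7 = [10:15, 14:10].
proc1 [06:00, 06:30] → before → no.
proc2 [16:50, 17:50] → after → yes.
proc3 [14:35, 19:55] → after → yes.
proc4 [08:45, 10:05] → before → no.
proc5 [08:35, 09:30] → before → no.
proc6 [14:00, 14:10] → finishes → no.
proc8 [06:00, 13:15] → overlaps → no.
Result: proc2, proc3.

proc2, proc3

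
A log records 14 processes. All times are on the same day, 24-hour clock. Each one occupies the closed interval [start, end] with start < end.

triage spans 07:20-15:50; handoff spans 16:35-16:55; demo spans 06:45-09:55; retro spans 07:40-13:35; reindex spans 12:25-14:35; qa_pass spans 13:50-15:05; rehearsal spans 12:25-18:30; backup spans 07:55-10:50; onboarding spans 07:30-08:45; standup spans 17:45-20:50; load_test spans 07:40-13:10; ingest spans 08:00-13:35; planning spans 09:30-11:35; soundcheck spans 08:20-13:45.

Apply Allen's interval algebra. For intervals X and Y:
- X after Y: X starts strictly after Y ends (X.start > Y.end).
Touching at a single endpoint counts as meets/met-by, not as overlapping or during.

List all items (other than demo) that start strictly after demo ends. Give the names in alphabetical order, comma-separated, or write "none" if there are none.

Target demo = [06:45, 09:55].
backup [07:55, 10:50] → overlapped-by → no.
handoff [16:35, 16:55] → after → yes.
ingest [08:00, 13:35] → overlapped-by → no.
load_test [07:40, 13:10] → overlapped-by → no.
onboarding [07:30, 08:45] → during → no.
planning [09:30, 11:35] → overlapped-by → no.
qa_pass [13:50, 15:05] → after → yes.
rehearsal [12:25, 18:30] → after → yes.
reindex [12:25, 14:35] → after → yes.
retro [07:40, 13:35] → overlapped-by → no.
soundcheck [08:20, 13:45] → overlapped-by → no.
standup [17:45, 20:50] → after → yes.
triage [07:20, 15:50] → overlapped-by → no.
Result: handoff, qa_pass, rehearsal, reindex, standup.

handoff, qa_pass, rehearsal, reindex, standup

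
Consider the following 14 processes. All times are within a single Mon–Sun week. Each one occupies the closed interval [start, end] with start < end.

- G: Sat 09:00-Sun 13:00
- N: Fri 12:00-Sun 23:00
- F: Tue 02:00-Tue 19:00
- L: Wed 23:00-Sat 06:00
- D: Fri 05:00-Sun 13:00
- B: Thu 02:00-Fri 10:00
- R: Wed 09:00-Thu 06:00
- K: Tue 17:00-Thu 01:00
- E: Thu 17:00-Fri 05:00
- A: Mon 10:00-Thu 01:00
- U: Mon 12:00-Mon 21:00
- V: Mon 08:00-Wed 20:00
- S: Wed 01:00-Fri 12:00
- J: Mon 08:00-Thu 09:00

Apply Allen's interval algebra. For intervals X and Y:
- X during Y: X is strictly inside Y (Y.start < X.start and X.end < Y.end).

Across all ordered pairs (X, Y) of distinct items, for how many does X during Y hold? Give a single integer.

Checking all 182 ordered pairs for relation 'during'; matching pairs in alphabetical order:
(A, J): A during J ✓
(B, L): B during L ✓
(B, S): B during S ✓
(E, B): E during B ✓
(E, L): E during L ✓
(E, S): E during S ✓
(F, A): F during A ✓
(F, J): F during J ✓
(F, V): F during V ✓
(G, N): G during N ✓
(K, J): K during J ✓
(R, J): R during J ✓
(R, S): R during S ✓
(U, A): U during A ✓
(U, J): U during J ✓
(U, V): U during V ✓
Count: 16.

16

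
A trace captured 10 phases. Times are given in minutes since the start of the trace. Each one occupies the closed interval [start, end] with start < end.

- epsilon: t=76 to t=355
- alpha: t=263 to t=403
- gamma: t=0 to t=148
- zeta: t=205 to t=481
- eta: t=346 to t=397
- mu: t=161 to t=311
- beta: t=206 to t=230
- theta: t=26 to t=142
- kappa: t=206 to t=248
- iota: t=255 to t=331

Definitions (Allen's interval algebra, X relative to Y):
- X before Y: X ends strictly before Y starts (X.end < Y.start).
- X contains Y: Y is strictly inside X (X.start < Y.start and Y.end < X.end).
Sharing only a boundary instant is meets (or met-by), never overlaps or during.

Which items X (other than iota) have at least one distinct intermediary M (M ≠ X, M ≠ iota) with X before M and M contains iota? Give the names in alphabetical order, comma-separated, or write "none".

gamma, theta

Target iota = [t=255, t=331].
Intermediaries M with M contains iota: epsilon, zeta.
Via epsilon — items with X before epsilon: none.
Via zeta — items with X before zeta: gamma, theta.
Union: gamma, theta.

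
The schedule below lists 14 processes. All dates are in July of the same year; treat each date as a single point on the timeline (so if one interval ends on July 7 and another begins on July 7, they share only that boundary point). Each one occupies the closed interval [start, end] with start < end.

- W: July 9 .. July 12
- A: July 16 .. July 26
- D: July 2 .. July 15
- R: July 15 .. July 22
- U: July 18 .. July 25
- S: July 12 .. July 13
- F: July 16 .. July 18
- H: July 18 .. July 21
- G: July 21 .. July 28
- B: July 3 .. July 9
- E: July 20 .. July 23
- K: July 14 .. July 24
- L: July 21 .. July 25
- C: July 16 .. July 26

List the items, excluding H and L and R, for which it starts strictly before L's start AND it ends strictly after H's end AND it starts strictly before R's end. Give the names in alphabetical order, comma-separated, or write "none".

A, C, E, K, U

Conditions: its start is strictly before L's start (X.start < July 21) AND its end is strictly after H's end (X.end > July 21) AND its start is strictly before R's end (X.start < July 22).
A: start July 16 < July 21? ✓; end July 26 > July 21? ✓; start July 16 < July 22? ✓ → yes.
B: start July 3 < July 21? ✓; end July 9 > July 21? ✗; start July 3 < July 22? ✓ → no.
C: start July 16 < July 21? ✓; end July 26 > July 21? ✓; start July 16 < July 22? ✓ → yes.
D: start July 2 < July 21? ✓; end July 15 > July 21? ✗; start July 2 < July 22? ✓ → no.
E: start July 20 < July 21? ✓; end July 23 > July 21? ✓; start July 20 < July 22? ✓ → yes.
F: start July 16 < July 21? ✓; end July 18 > July 21? ✗; start July 16 < July 22? ✓ → no.
G: start July 21 < July 21? ✗; end July 28 > July 21? ✓; start July 21 < July 22? ✓ → no.
K: start July 14 < July 21? ✓; end July 24 > July 21? ✓; start July 14 < July 22? ✓ → yes.
S: start July 12 < July 21? ✓; end July 13 > July 21? ✗; start July 12 < July 22? ✓ → no.
U: start July 18 < July 21? ✓; end July 25 > July 21? ✓; start July 18 < July 22? ✓ → yes.
W: start July 9 < July 21? ✓; end July 12 > July 21? ✗; start July 9 < July 22? ✓ → no.
Result: A, C, E, K, U.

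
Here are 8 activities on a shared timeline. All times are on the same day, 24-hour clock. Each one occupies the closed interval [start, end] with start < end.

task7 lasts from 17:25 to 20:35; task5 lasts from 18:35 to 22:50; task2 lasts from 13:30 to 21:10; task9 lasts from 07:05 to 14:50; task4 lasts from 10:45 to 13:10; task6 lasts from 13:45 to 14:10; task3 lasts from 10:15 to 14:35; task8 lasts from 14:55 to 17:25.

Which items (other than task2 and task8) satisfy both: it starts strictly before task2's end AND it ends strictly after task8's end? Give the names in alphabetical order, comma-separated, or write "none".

Conditions: its start is strictly before task2's end (X.start < 21:10) AND its end is strictly after task8's end (X.end > 17:25).
task3: start 10:15 < 21:10? ✓; end 14:35 > 17:25? ✗ → no.
task4: start 10:45 < 21:10? ✓; end 13:10 > 17:25? ✗ → no.
task5: start 18:35 < 21:10? ✓; end 22:50 > 17:25? ✓ → yes.
task6: start 13:45 < 21:10? ✓; end 14:10 > 17:25? ✗ → no.
task7: start 17:25 < 21:10? ✓; end 20:35 > 17:25? ✓ → yes.
task9: start 07:05 < 21:10? ✓; end 14:50 > 17:25? ✗ → no.
Result: task5, task7.

task5, task7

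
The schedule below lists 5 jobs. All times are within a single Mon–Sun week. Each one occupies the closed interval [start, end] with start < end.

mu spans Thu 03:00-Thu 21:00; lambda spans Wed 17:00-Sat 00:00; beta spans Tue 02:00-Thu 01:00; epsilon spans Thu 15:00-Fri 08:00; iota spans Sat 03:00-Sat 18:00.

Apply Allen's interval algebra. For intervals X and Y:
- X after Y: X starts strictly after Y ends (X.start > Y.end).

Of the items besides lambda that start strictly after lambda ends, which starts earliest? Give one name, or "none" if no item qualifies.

Target lambda = [Wed 17:00, Sat 00:00].
beta [Tue 02:00, Thu 01:00] → overlaps → excluded.
epsilon [Thu 15:00, Fri 08:00] → during → excluded.
iota [Sat 03:00, Sat 18:00] → after → candidate.
mu [Thu 03:00, Thu 21:00] → during → excluded.
Among candidates, earliest start is Sat 03:00 → iota.

iota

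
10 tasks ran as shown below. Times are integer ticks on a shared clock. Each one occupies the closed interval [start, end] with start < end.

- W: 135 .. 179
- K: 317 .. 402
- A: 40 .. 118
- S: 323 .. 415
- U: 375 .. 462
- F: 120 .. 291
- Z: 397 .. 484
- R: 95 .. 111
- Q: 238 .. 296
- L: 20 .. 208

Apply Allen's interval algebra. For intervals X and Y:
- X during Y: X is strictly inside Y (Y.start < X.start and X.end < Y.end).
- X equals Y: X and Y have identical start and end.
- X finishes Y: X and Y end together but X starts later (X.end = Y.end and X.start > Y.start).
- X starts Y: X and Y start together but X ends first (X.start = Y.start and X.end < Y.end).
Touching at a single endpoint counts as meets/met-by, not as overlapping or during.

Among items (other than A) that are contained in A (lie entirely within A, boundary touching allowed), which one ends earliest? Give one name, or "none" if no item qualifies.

Target A = [40, 118].
F [120, 291] → after → excluded.
K [317, 402] → after → excluded.
L [20, 208] → contains → excluded.
Q [238, 296] → after → excluded.
R [95, 111] → during → candidate.
S [323, 415] → after → excluded.
U [375, 462] → after → excluded.
W [135, 179] → after → excluded.
Z [397, 484] → after → excluded.
Among candidates, earliest end is 111 → R.

R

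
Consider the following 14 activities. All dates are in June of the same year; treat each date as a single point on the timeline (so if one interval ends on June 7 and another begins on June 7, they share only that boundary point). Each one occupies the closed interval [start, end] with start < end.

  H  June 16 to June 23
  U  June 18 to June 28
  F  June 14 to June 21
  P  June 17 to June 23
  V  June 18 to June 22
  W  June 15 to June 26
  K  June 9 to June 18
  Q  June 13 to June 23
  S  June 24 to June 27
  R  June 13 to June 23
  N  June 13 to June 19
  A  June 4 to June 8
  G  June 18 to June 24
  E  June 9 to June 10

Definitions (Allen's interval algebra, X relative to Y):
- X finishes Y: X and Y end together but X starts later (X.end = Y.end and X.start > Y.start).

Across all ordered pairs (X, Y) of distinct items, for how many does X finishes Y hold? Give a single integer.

Checking all 182 ordered pairs for relation 'finishes'; matching pairs in alphabetical order:
(H, Q): H finishes Q ✓
(H, R): H finishes R ✓
(P, H): P finishes H ✓
(P, Q): P finishes Q ✓
(P, R): P finishes R ✓
Count: 5.

5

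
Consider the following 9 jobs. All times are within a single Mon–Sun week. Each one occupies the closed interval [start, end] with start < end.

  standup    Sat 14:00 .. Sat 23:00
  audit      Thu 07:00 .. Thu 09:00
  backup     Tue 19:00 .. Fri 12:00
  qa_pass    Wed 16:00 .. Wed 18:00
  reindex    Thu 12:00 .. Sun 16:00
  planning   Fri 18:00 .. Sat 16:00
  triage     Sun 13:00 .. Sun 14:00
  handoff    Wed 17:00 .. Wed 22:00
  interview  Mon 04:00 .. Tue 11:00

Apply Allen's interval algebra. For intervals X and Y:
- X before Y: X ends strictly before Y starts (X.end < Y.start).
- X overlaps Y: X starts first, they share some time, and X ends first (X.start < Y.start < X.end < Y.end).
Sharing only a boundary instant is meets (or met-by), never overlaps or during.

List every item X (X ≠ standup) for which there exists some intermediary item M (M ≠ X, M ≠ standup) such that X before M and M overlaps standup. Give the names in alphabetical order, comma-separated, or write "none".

Target standup = [Sat 14:00, Sat 23:00].
Intermediaries M with M overlaps standup: planning.
Via planning — items with X before planning: audit, backup, handoff, interview, qa_pass.
Union: audit, backup, handoff, interview, qa_pass.

audit, backup, handoff, interview, qa_pass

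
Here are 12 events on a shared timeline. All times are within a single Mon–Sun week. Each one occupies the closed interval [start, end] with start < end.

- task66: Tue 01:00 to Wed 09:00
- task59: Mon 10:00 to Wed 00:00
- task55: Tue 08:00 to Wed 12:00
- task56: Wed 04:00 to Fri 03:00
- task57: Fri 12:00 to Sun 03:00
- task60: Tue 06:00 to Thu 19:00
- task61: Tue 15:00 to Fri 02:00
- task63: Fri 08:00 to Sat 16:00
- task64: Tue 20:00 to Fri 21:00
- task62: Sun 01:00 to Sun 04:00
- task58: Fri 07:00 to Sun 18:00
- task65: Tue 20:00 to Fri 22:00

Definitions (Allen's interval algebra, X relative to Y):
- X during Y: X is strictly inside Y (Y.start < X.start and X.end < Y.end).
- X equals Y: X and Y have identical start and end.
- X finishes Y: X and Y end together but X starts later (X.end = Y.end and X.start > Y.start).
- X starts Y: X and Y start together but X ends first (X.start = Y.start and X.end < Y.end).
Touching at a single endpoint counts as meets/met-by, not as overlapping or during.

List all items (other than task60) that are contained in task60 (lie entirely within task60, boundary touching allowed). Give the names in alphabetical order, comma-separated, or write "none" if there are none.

task55

Target task60 = [Tue 06:00, Thu 19:00].
task55 [Tue 08:00, Wed 12:00] → during → yes.
task56 [Wed 04:00, Fri 03:00] → overlapped-by → no.
task57 [Fri 12:00, Sun 03:00] → after → no.
task58 [Fri 07:00, Sun 18:00] → after → no.
task59 [Mon 10:00, Wed 00:00] → overlaps → no.
task61 [Tue 15:00, Fri 02:00] → overlapped-by → no.
task62 [Sun 01:00, Sun 04:00] → after → no.
task63 [Fri 08:00, Sat 16:00] → after → no.
task64 [Tue 20:00, Fri 21:00] → overlapped-by → no.
task65 [Tue 20:00, Fri 22:00] → overlapped-by → no.
task66 [Tue 01:00, Wed 09:00] → overlaps → no.
Result: task55.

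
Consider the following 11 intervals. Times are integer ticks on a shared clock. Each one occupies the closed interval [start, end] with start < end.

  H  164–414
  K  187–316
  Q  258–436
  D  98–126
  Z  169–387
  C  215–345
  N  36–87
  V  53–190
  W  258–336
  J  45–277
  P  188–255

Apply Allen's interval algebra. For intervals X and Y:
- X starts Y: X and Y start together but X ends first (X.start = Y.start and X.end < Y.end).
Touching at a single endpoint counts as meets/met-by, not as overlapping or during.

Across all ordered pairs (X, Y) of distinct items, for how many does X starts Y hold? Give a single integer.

1

Checking all 110 ordered pairs for relation 'starts'; matching pairs in alphabetical order:
(W, Q): W starts Q ✓
Count: 1.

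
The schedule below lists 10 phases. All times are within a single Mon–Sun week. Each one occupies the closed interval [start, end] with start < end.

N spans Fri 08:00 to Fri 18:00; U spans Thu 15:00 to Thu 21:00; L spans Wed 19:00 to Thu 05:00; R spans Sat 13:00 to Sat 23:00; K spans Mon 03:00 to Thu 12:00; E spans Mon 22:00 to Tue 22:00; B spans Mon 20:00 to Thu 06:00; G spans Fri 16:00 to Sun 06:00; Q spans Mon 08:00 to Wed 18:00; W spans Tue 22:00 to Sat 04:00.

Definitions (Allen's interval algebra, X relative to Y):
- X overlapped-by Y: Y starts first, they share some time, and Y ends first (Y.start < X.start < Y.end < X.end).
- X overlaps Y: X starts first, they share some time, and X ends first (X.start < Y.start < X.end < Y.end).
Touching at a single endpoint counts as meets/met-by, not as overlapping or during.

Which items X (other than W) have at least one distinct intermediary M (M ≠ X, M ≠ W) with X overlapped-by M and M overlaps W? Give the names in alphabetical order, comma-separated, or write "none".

B

Target W = [Tue 22:00, Sat 04:00].
Intermediaries M with M overlaps W: B, K, Q.
Via B — items with X overlapped-by B: none.
Via K — items with X overlapped-by K: none.
Via Q — items with X overlapped-by Q: B.
Union: B.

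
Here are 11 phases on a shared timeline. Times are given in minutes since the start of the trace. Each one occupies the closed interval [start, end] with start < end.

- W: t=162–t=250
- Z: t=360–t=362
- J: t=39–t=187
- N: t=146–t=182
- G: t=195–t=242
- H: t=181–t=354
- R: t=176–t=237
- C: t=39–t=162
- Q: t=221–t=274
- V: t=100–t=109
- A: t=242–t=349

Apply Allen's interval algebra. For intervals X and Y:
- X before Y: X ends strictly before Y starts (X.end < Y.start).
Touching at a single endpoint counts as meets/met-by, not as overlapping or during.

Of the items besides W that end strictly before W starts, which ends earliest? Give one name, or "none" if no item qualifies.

V

Target W = [t=162, t=250].
A [t=242, t=349] → overlapped-by → excluded.
C [t=39, t=162] → meets → excluded.
G [t=195, t=242] → during → excluded.
H [t=181, t=354] → overlapped-by → excluded.
J [t=39, t=187] → overlaps → excluded.
N [t=146, t=182] → overlaps → excluded.
Q [t=221, t=274] → overlapped-by → excluded.
R [t=176, t=237] → during → excluded.
V [t=100, t=109] → before → candidate.
Z [t=360, t=362] → after → excluded.
Among candidates, earliest end is t=109 → V.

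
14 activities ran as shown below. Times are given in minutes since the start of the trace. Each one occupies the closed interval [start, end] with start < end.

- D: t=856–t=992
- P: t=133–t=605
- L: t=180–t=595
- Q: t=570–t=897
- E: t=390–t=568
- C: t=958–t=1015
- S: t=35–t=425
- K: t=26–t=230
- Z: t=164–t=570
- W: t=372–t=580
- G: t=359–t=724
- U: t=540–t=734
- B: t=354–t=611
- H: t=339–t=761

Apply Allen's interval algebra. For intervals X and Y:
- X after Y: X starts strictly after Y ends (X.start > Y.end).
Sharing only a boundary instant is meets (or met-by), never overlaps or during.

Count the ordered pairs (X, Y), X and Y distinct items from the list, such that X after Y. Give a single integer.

Checking all 182 ordered pairs for relation 'after'; matching pairs in alphabetical order:
(B, K): B after K ✓
(C, B): C after B ✓
(C, E): C after E ✓
(C, G): C after G ✓
(C, H): C after H ✓
(C, K): C after K ✓
(C, L): C after L ✓
(C, P): C after P ✓
(C, Q): C after Q ✓
(C, S): C after S ✓
(C, U): C after U ✓
(C, W): C after W ✓
(C, Z): C after Z ✓
(D, B): D after B ✓
(D, E): D after E ✓
(D, G): D after G ✓
(D, H): D after H ✓
(D, K): D after K ✓
(D, L): D after L ✓
(D, P): D after P ✓
(D, S): D after S ✓
(D, U): D after U ✓
(D, W): D after W ✓
(D, Z): D after Z ✓
... plus 9 further pairs not listed.
Count: 33.

33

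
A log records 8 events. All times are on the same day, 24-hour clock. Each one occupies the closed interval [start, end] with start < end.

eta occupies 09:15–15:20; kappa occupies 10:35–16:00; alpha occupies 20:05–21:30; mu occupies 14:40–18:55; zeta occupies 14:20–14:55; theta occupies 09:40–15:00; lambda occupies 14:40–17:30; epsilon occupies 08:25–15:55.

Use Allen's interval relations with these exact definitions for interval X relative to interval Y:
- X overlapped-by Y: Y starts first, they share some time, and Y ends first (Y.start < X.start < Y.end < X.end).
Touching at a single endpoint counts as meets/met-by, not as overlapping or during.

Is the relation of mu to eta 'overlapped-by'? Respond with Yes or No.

mu = [14:40, 18:55], eta = [09:15, 15:20].
Actual relation of mu to eta: overlapped-by.
Asked whether 'overlapped-by' holds → Yes.

Yes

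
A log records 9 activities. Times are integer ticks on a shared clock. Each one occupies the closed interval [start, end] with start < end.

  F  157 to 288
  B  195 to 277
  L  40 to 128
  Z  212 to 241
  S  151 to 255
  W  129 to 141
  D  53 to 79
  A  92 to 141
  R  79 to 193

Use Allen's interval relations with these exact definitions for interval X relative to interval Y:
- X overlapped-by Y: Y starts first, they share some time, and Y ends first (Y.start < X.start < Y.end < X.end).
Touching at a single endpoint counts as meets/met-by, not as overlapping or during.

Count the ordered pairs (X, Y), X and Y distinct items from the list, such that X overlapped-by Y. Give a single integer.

6

Checking all 72 ordered pairs for relation 'overlapped-by'; matching pairs in alphabetical order:
(A, L): A overlapped-by L ✓
(B, S): B overlapped-by S ✓
(F, R): F overlapped-by R ✓
(F, S): F overlapped-by S ✓
(R, L): R overlapped-by L ✓
(S, R): S overlapped-by R ✓
Count: 6.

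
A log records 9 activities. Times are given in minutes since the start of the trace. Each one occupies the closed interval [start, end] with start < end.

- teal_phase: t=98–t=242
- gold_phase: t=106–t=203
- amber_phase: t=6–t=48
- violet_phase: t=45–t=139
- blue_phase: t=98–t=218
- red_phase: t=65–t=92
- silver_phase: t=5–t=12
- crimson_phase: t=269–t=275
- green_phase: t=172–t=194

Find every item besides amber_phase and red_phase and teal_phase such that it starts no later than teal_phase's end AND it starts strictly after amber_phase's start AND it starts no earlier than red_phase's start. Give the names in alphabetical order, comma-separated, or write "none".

Conditions: its start is no later than teal_phase's end (X.start <= t=242) AND its start is strictly after amber_phase's start (X.start > t=6) AND its start is no earlier than red_phase's start (X.start >= t=65).
blue_phase: start t=98 <= t=242? ✓; start t=98 > t=6? ✓; start t=98 >= t=65? ✓ → yes.
crimson_phase: start t=269 <= t=242? ✗; start t=269 > t=6? ✓; start t=269 >= t=65? ✓ → no.
gold_phase: start t=106 <= t=242? ✓; start t=106 > t=6? ✓; start t=106 >= t=65? ✓ → yes.
green_phase: start t=172 <= t=242? ✓; start t=172 > t=6? ✓; start t=172 >= t=65? ✓ → yes.
silver_phase: start t=5 <= t=242? ✓; start t=5 > t=6? ✗; start t=5 >= t=65? ✗ → no.
violet_phase: start t=45 <= t=242? ✓; start t=45 > t=6? ✓; start t=45 >= t=65? ✗ → no.
Result: blue_phase, gold_phase, green_phase.

blue_phase, gold_phase, green_phase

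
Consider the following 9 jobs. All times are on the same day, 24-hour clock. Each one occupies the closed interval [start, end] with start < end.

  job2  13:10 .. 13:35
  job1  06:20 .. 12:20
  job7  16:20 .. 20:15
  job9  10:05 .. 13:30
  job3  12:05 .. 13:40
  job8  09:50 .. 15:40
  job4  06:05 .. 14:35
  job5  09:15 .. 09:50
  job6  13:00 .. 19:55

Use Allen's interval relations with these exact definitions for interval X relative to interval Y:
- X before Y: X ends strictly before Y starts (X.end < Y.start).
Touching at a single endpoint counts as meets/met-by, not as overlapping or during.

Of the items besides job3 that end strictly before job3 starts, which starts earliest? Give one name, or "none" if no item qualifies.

job5

Target job3 = [12:05, 13:40].
job1 [06:20, 12:20] → overlaps → excluded.
job2 [13:10, 13:35] → during → excluded.
job4 [06:05, 14:35] → contains → excluded.
job5 [09:15, 09:50] → before → candidate.
job6 [13:00, 19:55] → overlapped-by → excluded.
job7 [16:20, 20:15] → after → excluded.
job8 [09:50, 15:40] → contains → excluded.
job9 [10:05, 13:30] → overlaps → excluded.
Among candidates, earliest start is 09:15 → job5.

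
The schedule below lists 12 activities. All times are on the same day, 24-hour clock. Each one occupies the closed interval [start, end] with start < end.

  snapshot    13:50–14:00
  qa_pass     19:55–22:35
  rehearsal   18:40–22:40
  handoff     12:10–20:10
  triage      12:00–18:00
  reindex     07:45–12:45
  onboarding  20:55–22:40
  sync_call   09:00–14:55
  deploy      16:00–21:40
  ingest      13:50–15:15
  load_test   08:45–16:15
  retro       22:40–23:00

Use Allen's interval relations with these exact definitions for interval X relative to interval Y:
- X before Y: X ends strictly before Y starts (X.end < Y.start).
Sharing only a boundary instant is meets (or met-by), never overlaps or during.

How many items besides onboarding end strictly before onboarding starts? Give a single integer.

Target onboarding = [20:55, 22:40].
deploy [16:00, 21:40] → overlaps → no.
handoff [12:10, 20:10] → before → counts.
ingest [13:50, 15:15] → before → counts.
load_test [08:45, 16:15] → before → counts.
qa_pass [19:55, 22:35] → overlaps → no.
rehearsal [18:40, 22:40] → finished-by → no.
reindex [07:45, 12:45] → before → counts.
retro [22:40, 23:00] → met-by → no.
snapshot [13:50, 14:00] → before → counts.
sync_call [09:00, 14:55] → before → counts.
triage [12:00, 18:00] → before → counts.
Total: 7.

7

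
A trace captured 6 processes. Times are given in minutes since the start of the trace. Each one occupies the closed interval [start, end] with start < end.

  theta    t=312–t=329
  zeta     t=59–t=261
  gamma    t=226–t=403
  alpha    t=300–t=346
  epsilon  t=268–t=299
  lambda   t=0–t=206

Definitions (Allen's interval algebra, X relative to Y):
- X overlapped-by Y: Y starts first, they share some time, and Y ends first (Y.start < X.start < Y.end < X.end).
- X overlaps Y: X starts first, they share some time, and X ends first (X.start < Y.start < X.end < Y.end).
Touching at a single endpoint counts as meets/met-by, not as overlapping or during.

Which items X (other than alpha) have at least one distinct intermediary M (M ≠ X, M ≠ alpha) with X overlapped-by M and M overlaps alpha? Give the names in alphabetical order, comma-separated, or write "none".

none

Target alpha = [t=300, t=346].
Intermediaries M with M overlaps alpha: none.
Union: none.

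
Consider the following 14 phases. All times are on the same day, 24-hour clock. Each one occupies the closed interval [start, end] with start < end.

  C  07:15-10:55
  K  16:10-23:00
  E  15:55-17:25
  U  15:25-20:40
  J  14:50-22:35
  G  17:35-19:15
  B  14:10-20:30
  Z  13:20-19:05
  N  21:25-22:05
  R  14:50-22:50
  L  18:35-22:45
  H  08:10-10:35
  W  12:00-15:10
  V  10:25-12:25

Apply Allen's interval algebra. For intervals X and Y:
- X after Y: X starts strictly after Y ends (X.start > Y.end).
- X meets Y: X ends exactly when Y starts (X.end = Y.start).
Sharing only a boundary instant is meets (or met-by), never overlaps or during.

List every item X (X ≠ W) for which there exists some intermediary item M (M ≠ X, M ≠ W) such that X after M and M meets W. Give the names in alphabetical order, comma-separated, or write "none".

Target W = [12:00, 15:10].
Intermediaries M with M meets W: none.
Union: none.

none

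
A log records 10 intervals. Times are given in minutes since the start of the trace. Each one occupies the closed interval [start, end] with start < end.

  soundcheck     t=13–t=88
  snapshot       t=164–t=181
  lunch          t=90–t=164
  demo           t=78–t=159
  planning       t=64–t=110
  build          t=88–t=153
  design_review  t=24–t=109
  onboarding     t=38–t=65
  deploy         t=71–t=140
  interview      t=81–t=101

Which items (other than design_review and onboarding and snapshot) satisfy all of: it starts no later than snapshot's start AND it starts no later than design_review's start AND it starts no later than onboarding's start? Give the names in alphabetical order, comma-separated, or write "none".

soundcheck

Conditions: its start is no later than snapshot's start (X.start <= t=164) AND its start is no later than design_review's start (X.start <= t=24) AND its start is no later than onboarding's start (X.start <= t=38).
build: start t=88 <= t=164? ✓; start t=88 <= t=24? ✗; start t=88 <= t=38? ✗ → no.
demo: start t=78 <= t=164? ✓; start t=78 <= t=24? ✗; start t=78 <= t=38? ✗ → no.
deploy: start t=71 <= t=164? ✓; start t=71 <= t=24? ✗; start t=71 <= t=38? ✗ → no.
interview: start t=81 <= t=164? ✓; start t=81 <= t=24? ✗; start t=81 <= t=38? ✗ → no.
lunch: start t=90 <= t=164? ✓; start t=90 <= t=24? ✗; start t=90 <= t=38? ✗ → no.
planning: start t=64 <= t=164? ✓; start t=64 <= t=24? ✗; start t=64 <= t=38? ✗ → no.
soundcheck: start t=13 <= t=164? ✓; start t=13 <= t=24? ✓; start t=13 <= t=38? ✓ → yes.
Result: soundcheck.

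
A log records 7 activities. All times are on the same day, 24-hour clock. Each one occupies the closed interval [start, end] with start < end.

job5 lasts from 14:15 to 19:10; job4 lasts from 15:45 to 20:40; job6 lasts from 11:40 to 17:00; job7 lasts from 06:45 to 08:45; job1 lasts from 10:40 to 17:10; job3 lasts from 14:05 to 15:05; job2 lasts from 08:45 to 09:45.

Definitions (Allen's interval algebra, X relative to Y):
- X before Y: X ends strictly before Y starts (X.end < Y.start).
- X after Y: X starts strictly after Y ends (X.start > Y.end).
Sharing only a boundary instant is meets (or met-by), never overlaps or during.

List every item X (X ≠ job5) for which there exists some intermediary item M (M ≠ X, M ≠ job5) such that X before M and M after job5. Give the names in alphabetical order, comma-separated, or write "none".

none

Target job5 = [14:15, 19:10].
Intermediaries M with M after job5: none.
Union: none.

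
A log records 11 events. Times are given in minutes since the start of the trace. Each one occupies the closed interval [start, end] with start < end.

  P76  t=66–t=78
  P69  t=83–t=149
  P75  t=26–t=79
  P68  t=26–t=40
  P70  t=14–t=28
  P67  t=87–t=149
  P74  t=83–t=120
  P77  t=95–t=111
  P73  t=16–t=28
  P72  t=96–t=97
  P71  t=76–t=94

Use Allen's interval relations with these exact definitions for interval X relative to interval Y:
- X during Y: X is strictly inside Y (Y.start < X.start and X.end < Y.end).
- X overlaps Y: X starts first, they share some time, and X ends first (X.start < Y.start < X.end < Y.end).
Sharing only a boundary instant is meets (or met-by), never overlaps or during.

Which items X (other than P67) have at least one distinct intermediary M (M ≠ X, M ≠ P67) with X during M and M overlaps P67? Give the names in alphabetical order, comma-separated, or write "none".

Target P67 = [t=87, t=149].
Intermediaries M with M overlaps P67: P71, P74.
Via P71 — items with X during P71: none.
Via P74 — items with X during P74: P72, P77.
Union: P72, P77.

P72, P77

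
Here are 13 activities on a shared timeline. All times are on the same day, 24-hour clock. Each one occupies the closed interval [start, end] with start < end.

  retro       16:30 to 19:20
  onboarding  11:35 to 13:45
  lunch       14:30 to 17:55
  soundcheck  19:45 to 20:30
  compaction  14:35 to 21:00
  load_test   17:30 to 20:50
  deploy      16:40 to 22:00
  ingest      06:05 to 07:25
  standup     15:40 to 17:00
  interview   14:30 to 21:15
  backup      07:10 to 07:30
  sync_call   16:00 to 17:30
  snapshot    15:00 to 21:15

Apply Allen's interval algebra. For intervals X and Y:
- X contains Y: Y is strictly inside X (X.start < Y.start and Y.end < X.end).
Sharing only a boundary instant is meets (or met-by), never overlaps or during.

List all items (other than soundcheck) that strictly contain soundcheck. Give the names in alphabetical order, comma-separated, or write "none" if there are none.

Target soundcheck = [19:45, 20:30].
backup [07:10, 07:30] → before → no.
compaction [14:35, 21:00] → contains → yes.
deploy [16:40, 22:00] → contains → yes.
ingest [06:05, 07:25] → before → no.
interview [14:30, 21:15] → contains → yes.
load_test [17:30, 20:50] → contains → yes.
lunch [14:30, 17:55] → before → no.
onboarding [11:35, 13:45] → before → no.
retro [16:30, 19:20] → before → no.
snapshot [15:00, 21:15] → contains → yes.
standup [15:40, 17:00] → before → no.
sync_call [16:00, 17:30] → before → no.
Result: compaction, deploy, interview, load_test, snapshot.

compaction, deploy, interview, load_test, snapshot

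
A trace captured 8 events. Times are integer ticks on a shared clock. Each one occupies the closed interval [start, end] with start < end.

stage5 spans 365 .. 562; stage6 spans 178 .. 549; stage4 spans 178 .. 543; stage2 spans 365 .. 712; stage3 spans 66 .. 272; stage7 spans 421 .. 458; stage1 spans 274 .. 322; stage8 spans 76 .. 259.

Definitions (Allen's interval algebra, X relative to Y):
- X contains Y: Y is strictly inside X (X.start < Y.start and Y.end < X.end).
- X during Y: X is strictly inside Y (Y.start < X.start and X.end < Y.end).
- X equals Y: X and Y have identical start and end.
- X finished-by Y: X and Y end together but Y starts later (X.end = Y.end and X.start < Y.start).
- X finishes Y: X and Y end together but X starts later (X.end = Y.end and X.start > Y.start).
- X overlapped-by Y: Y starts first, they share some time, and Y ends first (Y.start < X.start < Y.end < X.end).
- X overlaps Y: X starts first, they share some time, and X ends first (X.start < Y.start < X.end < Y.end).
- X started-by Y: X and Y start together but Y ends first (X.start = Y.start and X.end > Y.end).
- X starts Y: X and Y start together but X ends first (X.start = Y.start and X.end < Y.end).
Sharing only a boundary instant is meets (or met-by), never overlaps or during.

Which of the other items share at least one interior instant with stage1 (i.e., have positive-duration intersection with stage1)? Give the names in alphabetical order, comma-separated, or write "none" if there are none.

Target stage1 = [274, 322].
stage2 [365, 712] → after → no.
stage3 [66, 272] → before → no.
stage4 [178, 543] → contains → yes.
stage5 [365, 562] → after → no.
stage6 [178, 549] → contains → yes.
stage7 [421, 458] → after → no.
stage8 [76, 259] → before → no.
Result: stage4, stage6.

stage4, stage6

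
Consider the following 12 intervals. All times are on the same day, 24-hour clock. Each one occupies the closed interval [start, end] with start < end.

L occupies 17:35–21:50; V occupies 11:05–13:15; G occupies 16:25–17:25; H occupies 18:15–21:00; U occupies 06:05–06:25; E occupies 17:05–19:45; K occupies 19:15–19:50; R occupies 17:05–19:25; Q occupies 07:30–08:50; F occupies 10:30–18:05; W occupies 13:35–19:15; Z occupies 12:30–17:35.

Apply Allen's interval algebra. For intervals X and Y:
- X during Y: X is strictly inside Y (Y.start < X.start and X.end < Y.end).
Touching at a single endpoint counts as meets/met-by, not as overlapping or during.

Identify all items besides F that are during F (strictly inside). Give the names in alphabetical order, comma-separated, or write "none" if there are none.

Target F = [10:30, 18:05].
E [17:05, 19:45] → overlapped-by → no.
G [16:25, 17:25] → during → yes.
H [18:15, 21:00] → after → no.
K [19:15, 19:50] → after → no.
L [17:35, 21:50] → overlapped-by → no.
Q [07:30, 08:50] → before → no.
R [17:05, 19:25] → overlapped-by → no.
U [06:05, 06:25] → before → no.
V [11:05, 13:15] → during → yes.
W [13:35, 19:15] → overlapped-by → no.
Z [12:30, 17:35] → during → yes.
Result: G, V, Z.

G, V, Z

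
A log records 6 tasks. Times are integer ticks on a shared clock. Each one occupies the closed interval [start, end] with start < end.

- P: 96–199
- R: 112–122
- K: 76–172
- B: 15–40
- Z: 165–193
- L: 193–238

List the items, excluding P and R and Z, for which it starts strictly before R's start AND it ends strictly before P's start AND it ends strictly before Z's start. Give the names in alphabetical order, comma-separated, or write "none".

Conditions: its start is strictly before R's start (X.start < 112) AND its end is strictly before P's start (X.end < 96) AND its end is strictly before Z's start (X.end < 165).
B: start 15 < 112? ✓; end 40 < 96? ✓; end 40 < 165? ✓ → yes.
K: start 76 < 112? ✓; end 172 < 96? ✗; end 172 < 165? ✗ → no.
L: start 193 < 112? ✗; end 238 < 96? ✗; end 238 < 165? ✗ → no.
Result: B.

B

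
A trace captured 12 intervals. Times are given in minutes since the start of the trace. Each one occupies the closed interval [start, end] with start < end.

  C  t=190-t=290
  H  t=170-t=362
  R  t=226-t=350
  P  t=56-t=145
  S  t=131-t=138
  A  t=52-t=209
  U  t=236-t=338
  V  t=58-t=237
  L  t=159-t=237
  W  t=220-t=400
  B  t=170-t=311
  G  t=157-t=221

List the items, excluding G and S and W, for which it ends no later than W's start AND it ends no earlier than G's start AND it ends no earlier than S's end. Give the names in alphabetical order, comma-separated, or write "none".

A

Conditions: its end is no later than W's start (X.end <= t=220) AND its end is no earlier than G's start (X.end >= t=157) AND its end is no earlier than S's end (X.end >= t=138).
A: end t=209 <= t=220? ✓; end t=209 >= t=157? ✓; end t=209 >= t=138? ✓ → yes.
B: end t=311 <= t=220? ✗; end t=311 >= t=157? ✓; end t=311 >= t=138? ✓ → no.
C: end t=290 <= t=220? ✗; end t=290 >= t=157? ✓; end t=290 >= t=138? ✓ → no.
H: end t=362 <= t=220? ✗; end t=362 >= t=157? ✓; end t=362 >= t=138? ✓ → no.
L: end t=237 <= t=220? ✗; end t=237 >= t=157? ✓; end t=237 >= t=138? ✓ → no.
P: end t=145 <= t=220? ✓; end t=145 >= t=157? ✗; end t=145 >= t=138? ✓ → no.
R: end t=350 <= t=220? ✗; end t=350 >= t=157? ✓; end t=350 >= t=138? ✓ → no.
U: end t=338 <= t=220? ✗; end t=338 >= t=157? ✓; end t=338 >= t=138? ✓ → no.
V: end t=237 <= t=220? ✗; end t=237 >= t=157? ✓; end t=237 >= t=138? ✓ → no.
Result: A.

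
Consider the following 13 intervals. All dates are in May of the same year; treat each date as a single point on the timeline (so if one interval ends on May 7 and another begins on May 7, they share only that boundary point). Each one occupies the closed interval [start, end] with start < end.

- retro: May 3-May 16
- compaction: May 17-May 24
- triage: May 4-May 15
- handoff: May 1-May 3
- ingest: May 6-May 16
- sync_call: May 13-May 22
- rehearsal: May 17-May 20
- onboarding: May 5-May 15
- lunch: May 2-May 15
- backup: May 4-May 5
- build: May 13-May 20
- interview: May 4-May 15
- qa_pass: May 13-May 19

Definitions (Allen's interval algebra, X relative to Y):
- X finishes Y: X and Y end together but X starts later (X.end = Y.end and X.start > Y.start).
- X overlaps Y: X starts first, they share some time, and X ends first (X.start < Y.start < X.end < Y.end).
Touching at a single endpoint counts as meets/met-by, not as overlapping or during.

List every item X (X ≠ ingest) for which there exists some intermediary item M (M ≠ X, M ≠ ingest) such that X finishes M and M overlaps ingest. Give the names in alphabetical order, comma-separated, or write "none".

interview, onboarding, triage

Target ingest = [May 6, May 16].
Intermediaries M with M overlaps ingest: interview, lunch, onboarding, triage.
Via interview — items with X finishes interview: onboarding.
Via lunch — items with X finishes lunch: interview, onboarding, triage.
Via onboarding — items with X finishes onboarding: none.
Via triage — items with X finishes triage: onboarding.
Union: interview, onboarding, triage.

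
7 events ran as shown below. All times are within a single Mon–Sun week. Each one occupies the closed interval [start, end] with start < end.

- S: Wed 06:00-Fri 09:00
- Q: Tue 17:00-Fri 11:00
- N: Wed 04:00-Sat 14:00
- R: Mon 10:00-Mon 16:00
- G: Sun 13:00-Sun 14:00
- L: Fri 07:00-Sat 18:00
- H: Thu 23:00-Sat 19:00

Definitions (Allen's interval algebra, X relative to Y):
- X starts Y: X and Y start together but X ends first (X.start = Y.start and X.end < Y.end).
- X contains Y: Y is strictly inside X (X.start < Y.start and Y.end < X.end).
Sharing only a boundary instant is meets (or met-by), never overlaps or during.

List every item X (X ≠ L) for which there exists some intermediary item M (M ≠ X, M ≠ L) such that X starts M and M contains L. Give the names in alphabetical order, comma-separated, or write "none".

none

Target L = [Fri 07:00, Sat 18:00].
Intermediaries M with M contains L: H.
Via H — items with X starts H: none.
Union: none.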